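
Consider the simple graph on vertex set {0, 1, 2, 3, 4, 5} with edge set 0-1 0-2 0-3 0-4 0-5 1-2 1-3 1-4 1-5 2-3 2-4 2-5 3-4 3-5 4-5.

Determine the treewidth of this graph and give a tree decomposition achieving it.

With just one bag of size 6, the width is 6 − 1 = 5, so tw(G) ≤ 5. Conversely, {0, 1, 2, 3, 4, 5} is a clique of size 6, and the vertices of any clique must share a bag in every tree decomposition; so some bag has ≥ 6 vertices and tw(G) ≥ 5. Hence tw(G) = 5 exactly.

Treewidth 5.
Bags: B1 = {0, 1, 2, 3, 4, 5}
Tree: (single bag)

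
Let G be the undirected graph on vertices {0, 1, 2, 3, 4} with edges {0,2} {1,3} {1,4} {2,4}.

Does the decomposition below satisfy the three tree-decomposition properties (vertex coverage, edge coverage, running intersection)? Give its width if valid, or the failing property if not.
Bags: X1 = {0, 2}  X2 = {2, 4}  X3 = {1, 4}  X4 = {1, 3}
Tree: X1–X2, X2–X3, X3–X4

Yes; width 1.

Every vertex of G appears in some bag (union = {0, 1, 2, 3, 4}); every edge is covered by a bag; and for each vertex v the set of bags containing v is connected in the bag tree. The decomposition is therefore valid. The largest bag has 2 vertices, so the width is 1.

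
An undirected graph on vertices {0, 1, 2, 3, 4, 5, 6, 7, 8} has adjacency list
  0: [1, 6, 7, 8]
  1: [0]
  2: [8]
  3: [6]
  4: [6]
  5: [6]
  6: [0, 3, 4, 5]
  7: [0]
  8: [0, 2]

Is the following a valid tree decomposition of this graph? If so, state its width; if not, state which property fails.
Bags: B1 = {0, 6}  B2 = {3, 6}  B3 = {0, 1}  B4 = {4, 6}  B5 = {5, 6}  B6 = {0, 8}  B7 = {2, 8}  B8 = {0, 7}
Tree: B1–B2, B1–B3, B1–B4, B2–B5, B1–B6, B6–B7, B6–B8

Yes; width 1.

Checking the three conditions: (i) the bags cover all of {0, 1, 2, 3, 4, 5, 6, 7, 8}; (ii) for each edge, some bag contains both endpoints; (iii) the bags containing any fixed vertex form a subtree. All hold, so the decomposition is valid with width 2 − 1 = 1.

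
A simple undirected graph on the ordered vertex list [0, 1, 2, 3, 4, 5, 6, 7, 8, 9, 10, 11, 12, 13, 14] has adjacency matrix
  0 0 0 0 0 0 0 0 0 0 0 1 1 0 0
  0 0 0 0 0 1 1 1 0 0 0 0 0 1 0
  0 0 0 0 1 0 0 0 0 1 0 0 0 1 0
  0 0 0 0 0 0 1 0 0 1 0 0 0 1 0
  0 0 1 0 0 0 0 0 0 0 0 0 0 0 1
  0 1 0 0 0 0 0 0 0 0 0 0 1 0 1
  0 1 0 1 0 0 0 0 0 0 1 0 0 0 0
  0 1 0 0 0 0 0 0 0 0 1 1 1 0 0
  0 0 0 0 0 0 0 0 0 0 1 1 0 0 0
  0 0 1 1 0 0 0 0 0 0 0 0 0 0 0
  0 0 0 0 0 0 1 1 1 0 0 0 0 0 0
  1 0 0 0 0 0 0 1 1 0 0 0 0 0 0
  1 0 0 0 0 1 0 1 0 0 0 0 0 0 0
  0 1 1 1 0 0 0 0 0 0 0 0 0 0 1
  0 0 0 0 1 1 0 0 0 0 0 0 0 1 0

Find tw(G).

A width-3 tree decomposition is:
Bags: B1 = {2, 4, 9, 14}  B2 = {2, 9, 13, 14}  B3 = {3, 9, 13, 14}  B4 = {3, 5, 13, 14}  B5 = {1, 3, 5, 13}  B6 = {1, 3, 5, 6}  B7 = {1, 5, 6, 12}  B8 = {1, 6, 7, 12}  B9 = {6, 7, 10, 12}  B10 = {0, 7, 10, 12}  B11 = {0, 7, 10, 11}  B12 = {0, 8, 10, 11}
Tree: B1–B2, B2–B3, B3–B4, B4–B5, B5–B6, B6–B7, B7–B8, B8–B9, B9–B10, B10–B11, B11–B12
Each bag holds 4 vertices, so the decomposition has width 3, which upper-bounds the treewidth. For the lower bound: the 4 vertex sets {2,4,9}, {14}, {13}, {1,3,5,6} are disjoint, each induces a connected subgraph, and every pair is joined by at least one edge of G. Contracting each set to a single vertex therefore yields K_{4} as a minor, and since treewidth is minor-monotone, tw(G) ≥ tw(K_{4}) = 3. Therefore the treewidth is 3.

3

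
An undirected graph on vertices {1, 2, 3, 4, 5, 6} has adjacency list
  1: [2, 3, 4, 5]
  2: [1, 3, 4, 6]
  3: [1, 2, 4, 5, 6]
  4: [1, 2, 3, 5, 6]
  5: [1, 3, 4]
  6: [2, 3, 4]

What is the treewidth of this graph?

A width-3 tree decomposition is:
Bags: B1 = {2, 3, 4, 6}  B2 = {1, 2, 3, 4}  B3 = {1, 3, 4, 5}
Tree: B1–B2, B2–B3
The largest bag has 4 vertices, giving width 3; this decomposition certifies tw(G) ≤ 3. For the lower bound, the 4 vertices {1, 2, 3, 4} are pairwise adjacent, and any tree decomposition puts a clique entirely inside one bag — forcing width ≥ 3. Combining the bounds, tw(G) = 3.

3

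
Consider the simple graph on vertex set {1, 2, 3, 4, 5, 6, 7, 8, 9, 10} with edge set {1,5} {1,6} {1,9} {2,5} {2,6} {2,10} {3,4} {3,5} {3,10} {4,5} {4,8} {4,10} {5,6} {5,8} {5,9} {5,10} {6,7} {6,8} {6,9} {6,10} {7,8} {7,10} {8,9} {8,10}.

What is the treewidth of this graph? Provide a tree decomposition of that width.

Each bag holds 4 vertices, so the decomposition has width 3, which upper-bounds the treewidth. For the lower bound, the 4 vertices {3, 4, 5, 10} are pairwise adjacent, and any tree decomposition puts a clique entirely inside one bag — forcing width ≥ 3. The upper and lower bounds meet at 3, so that is the treewidth.

Treewidth 3.
Bags: B1 = {1, 5, 6, 9}  B2 = {5, 6, 8, 9}  B3 = {5, 6, 8, 10}  B4 = {4, 5, 8, 10}  B5 = {2, 5, 6, 10}  B6 = {3, 4, 5, 10}  B7 = {6, 7, 8, 10}
Tree: B1–B2, B2–B3, B3–B4, B3–B5, B4–B6, B3–B7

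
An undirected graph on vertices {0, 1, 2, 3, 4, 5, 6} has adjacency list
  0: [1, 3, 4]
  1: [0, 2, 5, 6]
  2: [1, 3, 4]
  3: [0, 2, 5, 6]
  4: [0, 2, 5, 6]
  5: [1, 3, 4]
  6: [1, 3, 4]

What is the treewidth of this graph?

A width-3 tree decomposition is:
Bags: B1 = {0, 1, 3, 4}  B2 = {1, 2, 3, 4}  B3 = {1, 3, 4, 6}  B4 = {1, 3, 4, 5}
Tree: B1–B2, B2–B3, B3–B4
The largest bag has 4 vertices, giving width 3; this decomposition certifies tw(G) ≤ 3. For the lower bound: the 4 vertex sets {0,4}, {1,2}, {3}, {6} are disjoint, each induces a connected subgraph, and every pair is joined by at least one edge of G. Contracting each set to a single vertex therefore yields K_{4} as a minor, and since treewidth is minor-monotone, tw(G) ≥ tw(K_{4}) = 3. Therefore the treewidth is 3.

3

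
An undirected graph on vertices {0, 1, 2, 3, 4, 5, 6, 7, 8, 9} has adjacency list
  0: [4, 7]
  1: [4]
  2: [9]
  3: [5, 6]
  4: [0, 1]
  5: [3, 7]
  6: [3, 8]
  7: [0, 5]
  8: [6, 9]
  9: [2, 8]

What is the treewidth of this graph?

1

A width-1 tree decomposition is:
Bags: B1 = {2, 9}  B2 = {8, 9}  B3 = {6, 8}  B4 = {3, 6}  B5 = {3, 5}  B6 = {5, 7}  B7 = {0, 7}  B8 = {0, 4}  B9 = {1, 4}
Tree: B1–B2, B2–B3, B3–B4, B4–B5, B5–B6, B6–B7, B7–B8, B8–B9
The largest bag has 2 vertices, giving width 1; this decomposition certifies tw(G) ≤ 1. Since G has at least one edge (e.g. 2–9), it is not an edgeless graph, so tw(G) ≥ 1. Therefore the treewidth is 1.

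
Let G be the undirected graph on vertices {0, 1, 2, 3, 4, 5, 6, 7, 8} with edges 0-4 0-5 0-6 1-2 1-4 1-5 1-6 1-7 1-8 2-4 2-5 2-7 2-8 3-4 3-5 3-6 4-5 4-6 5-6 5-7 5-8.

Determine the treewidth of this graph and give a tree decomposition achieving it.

Each bag holds 4 vertices, so the decomposition has width 3, which upper-bounds the treewidth. Conversely, {0, 4, 5, 6} is a clique of size 4, and the vertices of any clique must share a bag in every tree decomposition; so some bag has ≥ 4 vertices and tw(G) ≥ 3. The upper and lower bounds meet at 3, so that is the treewidth.

Treewidth 3.
One optimal decomposition is:
Bags: B1 = {1, 2, 4, 5}  B2 = {1, 4, 5, 6}  B3 = {1, 2, 5, 8}  B4 = {1, 2, 5, 7}  B5 = {0, 4, 5, 6}  B6 = {3, 4, 5, 6}
Tree: B1–B2, B1–B3, B3–B4, B2–B5, B2–B6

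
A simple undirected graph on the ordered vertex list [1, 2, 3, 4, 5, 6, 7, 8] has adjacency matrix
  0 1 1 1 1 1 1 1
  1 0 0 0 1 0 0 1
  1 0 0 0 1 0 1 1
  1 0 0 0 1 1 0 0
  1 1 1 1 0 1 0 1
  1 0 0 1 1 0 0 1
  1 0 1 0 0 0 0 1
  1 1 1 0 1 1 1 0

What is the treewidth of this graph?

A width-3 tree decomposition is:
Bags: B1 = {1, 5, 6, 8}  B2 = {1, 4, 5, 6}  B3 = {1, 2, 5, 8}  B4 = {1, 3, 5, 8}  B5 = {1, 3, 7, 8}
Tree: B1–B2, B1–B3, B3–B4, B4–B5
Each bag holds 4 vertices, so the decomposition has width 3, which upper-bounds the treewidth. On the other hand G contains the 4-clique {1, 2, 5, 8}. A clique must lie in a single bag of any decomposition, so no decomposition can have width below 3. Therefore the treewidth is 3.

3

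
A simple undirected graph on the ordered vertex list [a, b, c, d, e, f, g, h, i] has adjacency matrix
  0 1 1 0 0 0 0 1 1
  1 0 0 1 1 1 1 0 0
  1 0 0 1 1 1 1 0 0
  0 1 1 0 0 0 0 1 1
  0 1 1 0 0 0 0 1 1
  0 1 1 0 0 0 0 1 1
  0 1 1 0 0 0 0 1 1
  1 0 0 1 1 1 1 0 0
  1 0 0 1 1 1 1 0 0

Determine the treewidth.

4

A width-4 tree decomposition is:
Bags: B1 = {b, c, d, h, i}  B2 = {b, c, f, h, i}  B3 = {a, b, c, h, i}  B4 = {b, c, g, h, i}  B5 = {b, c, e, h, i}
Tree: B1–B2, B2–B3, B3–B4, B4–B5
Every bag has size at most 5, so the width is 5 − 1 = 4 and tw(G) ≤ 4. For the lower bound: the 5 vertex sets {d,h}, {c,f}, {a,i}, {b}, {g} are disjoint, each induces a connected subgraph, and every pair is joined by at least one edge of G. Contracting each set to a single vertex therefore yields K_{5} as a minor, and since treewidth is minor-monotone, tw(G) ≥ tw(K_{5}) = 4. Hence tw(G) = 4 exactly.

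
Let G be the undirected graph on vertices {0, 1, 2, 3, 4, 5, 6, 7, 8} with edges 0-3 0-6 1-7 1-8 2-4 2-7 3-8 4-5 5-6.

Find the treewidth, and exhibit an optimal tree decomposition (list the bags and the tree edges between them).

Each bag holds 3 vertices, so the decomposition has width 2, which upper-bounds the treewidth. The edges 4–2–7–1–8–3–0–6–5–4 form a cycle, so G is not a tree and its treewidth is at least 2. The upper and lower bounds meet at 2, so that is the treewidth.

Treewidth 2.
One such decomposition:
Bags: B1 = {2, 4, 7}  B2 = {1, 4, 7}  B3 = {1, 4, 8}  B4 = {3, 4, 8}  B5 = {0, 3, 4}  B6 = {0, 4, 6}  B7 = {4, 5, 6}
Tree: B1–B2, B2–B3, B3–B4, B4–B5, B5–B6, B6–B7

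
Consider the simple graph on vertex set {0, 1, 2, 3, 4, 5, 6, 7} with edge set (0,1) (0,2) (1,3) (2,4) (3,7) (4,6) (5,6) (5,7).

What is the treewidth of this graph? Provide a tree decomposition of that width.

Treewidth 2.
One such decomposition:
Bags: B1 = {5, 6, 7}  B2 = {4, 6, 7}  B3 = {2, 4, 7}  B4 = {0, 2, 7}  B5 = {0, 1, 7}  B6 = {1, 3, 7}
Tree: B1–B2, B2–B3, B3–B4, B4–B5, B5–B6

The largest bag has 3 vertices, giving width 2; this decomposition certifies tw(G) ≤ 2. For the lower bound, G contains the cycle 7–5–6–4–2–0–1–3–7, so G is not a forest; only forests have treewidth ≤ 1, hence tw(G) ≥ 2. Hence tw(G) = 2 exactly.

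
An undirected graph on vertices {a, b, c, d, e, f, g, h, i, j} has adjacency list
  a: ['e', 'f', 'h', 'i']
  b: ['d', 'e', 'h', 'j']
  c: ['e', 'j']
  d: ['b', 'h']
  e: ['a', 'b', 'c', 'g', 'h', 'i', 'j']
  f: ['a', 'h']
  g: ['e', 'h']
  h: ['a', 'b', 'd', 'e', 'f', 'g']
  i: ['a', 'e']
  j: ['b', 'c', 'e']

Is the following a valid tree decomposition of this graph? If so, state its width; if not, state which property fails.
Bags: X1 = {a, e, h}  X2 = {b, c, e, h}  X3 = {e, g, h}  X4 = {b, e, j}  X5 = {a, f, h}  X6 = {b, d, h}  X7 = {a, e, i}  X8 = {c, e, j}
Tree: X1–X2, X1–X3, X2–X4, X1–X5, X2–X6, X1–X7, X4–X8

A tree decomposition must satisfy three properties: every vertex lies in some bag; for every edge, both endpoints lie together in some bag; and for every vertex, the bags containing it form a connected subtree. Here bags containing vertex c are not connected in the tree, so the decomposition is invalid.

No — bags containing vertex c are not connected in the tree.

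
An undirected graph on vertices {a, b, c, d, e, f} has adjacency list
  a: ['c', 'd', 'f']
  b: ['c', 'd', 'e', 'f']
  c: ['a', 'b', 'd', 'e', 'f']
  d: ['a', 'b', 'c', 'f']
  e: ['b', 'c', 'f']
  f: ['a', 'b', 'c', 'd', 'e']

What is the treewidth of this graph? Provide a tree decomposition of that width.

Treewidth 3.
One optimal decomposition is:
Bags: B1 = {b, c, e, f}  B2 = {b, c, d, f}  B3 = {a, c, d, f}
Tree: B1–B2, B2–B3

Each bag holds 4 vertices, so the decomposition has width 3, which upper-bounds the treewidth. For the lower bound, the 4 vertices {a, c, d, f} are pairwise adjacent, and any tree decomposition puts a clique entirely inside one bag — forcing width ≥ 3. Hence tw(G) = 3 exactly.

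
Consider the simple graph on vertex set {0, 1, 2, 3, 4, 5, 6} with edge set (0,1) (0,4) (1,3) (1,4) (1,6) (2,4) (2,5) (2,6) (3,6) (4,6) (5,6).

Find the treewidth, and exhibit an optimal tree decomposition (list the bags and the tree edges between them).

Treewidth 2.
One such decomposition:
Bags: B1 = {1, 4, 6}  B2 = {2, 4, 6}  B3 = {0, 1, 4}  B4 = {1, 3, 6}  B5 = {2, 5, 6}
Tree: B1–B2, B1–B3, B1–B4, B2–B5

The largest bag has 3 vertices, giving width 2; this decomposition certifies tw(G) ≤ 2. Conversely, {0, 1, 4} is a clique of size 3, and the vertices of any clique must share a bag in every tree decomposition; so some bag has ≥ 3 vertices and tw(G) ≥ 2. Therefore the treewidth is 2.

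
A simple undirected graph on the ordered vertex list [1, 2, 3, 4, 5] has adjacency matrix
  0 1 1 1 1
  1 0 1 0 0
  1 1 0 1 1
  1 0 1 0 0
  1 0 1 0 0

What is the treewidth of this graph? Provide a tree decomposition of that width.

Every bag has size at most 3, so the width is 3 − 1 = 2 and tw(G) ≤ 2. Conversely, {1, 2, 3} is a clique of size 3, and the vertices of any clique must share a bag in every tree decomposition; so some bag has ≥ 3 vertices and tw(G) ≥ 2. Combining the bounds, tw(G) = 2.

Treewidth 2.
Bags: B1 = {1, 2, 3}  B2 = {1, 3, 5}  B3 = {1, 3, 4}
Tree: B1–B2, B2–B3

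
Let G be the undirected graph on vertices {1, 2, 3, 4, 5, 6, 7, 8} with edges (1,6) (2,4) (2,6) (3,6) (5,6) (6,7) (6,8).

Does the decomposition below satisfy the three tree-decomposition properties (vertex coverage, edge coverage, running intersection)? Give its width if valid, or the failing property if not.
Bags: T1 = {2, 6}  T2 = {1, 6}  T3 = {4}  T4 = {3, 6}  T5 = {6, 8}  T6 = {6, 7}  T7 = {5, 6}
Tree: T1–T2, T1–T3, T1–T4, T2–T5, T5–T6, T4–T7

A tree decomposition must satisfy three properties: every vertex lies in some bag; for every edge, both endpoints lie together in some bag; and for every vertex, the bags containing it form a connected subtree. Here edge (2,4) lies in no bag, so the decomposition is invalid.

No — edge (2,4) lies in no bag.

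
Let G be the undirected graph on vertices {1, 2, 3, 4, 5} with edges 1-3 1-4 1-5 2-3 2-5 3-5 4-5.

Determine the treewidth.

A width-2 tree decomposition is:
Bags: B1 = {1, 3, 5}  B2 = {1, 4, 5}  B3 = {2, 3, 5}
Tree: B1–B2, B1–B3
Each bag holds 3 vertices, so the decomposition has width 2, which upper-bounds the treewidth. On the other hand G contains the 3-clique {1, 3, 5}. A clique must lie in a single bag of any decomposition, so no decomposition can have width below 2. Hence tw(G) = 2 exactly.

2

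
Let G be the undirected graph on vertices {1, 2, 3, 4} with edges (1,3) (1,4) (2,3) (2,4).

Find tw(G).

A width-2 tree decomposition is:
Bags: B1 = {2, 3, 4}  B2 = {1, 3, 4}
Tree: B1–B2
Every bag has size at most 3, so the width is 3 − 1 = 2 and tw(G) ≤ 2. The edges 4–2–3–1–4 form a cycle, so G is not a tree and its treewidth is at least 2. Combining the bounds, tw(G) = 2.

2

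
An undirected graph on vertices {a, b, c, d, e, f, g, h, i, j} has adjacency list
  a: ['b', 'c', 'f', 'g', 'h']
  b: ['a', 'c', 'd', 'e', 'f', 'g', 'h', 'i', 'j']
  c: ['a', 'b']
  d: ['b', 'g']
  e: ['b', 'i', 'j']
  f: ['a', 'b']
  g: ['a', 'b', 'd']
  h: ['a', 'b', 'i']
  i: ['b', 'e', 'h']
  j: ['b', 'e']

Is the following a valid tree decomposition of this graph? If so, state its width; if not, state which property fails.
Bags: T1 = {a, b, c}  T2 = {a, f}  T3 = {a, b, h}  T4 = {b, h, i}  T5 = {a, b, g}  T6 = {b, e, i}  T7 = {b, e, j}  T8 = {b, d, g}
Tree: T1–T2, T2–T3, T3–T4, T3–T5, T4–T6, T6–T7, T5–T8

No — edge (b,f) lies in no bag.

A tree decomposition must satisfy three properties: every vertex lies in some bag; for every edge, both endpoints lie together in some bag; and for every vertex, the bags containing it form a connected subtree. Here edge (b,f) lies in no bag, so the decomposition is invalid.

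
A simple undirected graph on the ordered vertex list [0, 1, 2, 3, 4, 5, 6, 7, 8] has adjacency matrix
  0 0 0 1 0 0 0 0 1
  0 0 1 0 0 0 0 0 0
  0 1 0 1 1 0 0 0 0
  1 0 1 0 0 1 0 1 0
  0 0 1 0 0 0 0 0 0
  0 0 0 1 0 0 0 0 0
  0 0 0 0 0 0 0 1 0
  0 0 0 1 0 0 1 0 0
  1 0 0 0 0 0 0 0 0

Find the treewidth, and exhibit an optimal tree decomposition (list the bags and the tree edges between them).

Every bag has size at most 2, so the width is 2 − 1 = 1 and tw(G) ≤ 1. Since G has at least one edge (e.g. 7–3), it is not an edgeless graph, so tw(G) ≥ 1. The upper and lower bounds meet at 1, so that is the treewidth.

Treewidth 1.
One such decomposition:
Bags: B1 = {3, 7}  B2 = {2, 3}  B3 = {0, 3}  B4 = {1, 2}  B5 = {2, 4}  B6 = {3, 5}  B7 = {6, 7}  B8 = {0, 8}
Tree: B1–B2, B1–B3, B2–B4, B4–B5, B2–B6, B1–B7, B3–B8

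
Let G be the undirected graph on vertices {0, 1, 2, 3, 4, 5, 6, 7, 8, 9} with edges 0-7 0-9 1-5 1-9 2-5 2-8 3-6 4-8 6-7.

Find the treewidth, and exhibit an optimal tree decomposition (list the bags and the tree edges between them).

Treewidth 1.
One such decomposition:
Bags: B1 = {4, 8}  B2 = {2, 8}  B3 = {2, 5}  B4 = {1, 5}  B5 = {1, 9}  B6 = {0, 9}  B7 = {0, 7}  B8 = {6, 7}  B9 = {3, 6}
Tree: B1–B2, B2–B3, B3–B4, B4–B5, B5–B6, B6–B7, B7–B8, B8–B9

Each bag holds 2 vertices, so the decomposition has width 1, which upper-bounds the treewidth. G has an edge, so its treewidth is at least 1. Therefore the treewidth is 1.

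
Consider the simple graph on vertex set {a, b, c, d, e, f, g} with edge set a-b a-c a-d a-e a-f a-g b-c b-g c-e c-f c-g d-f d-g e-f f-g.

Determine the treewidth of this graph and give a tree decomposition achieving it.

Treewidth 3.
One such decomposition:
Bags: B1 = {a, c, f, g}  B2 = {a, b, c, g}  B3 = {a, d, f, g}  B4 = {a, c, e, f}
Tree: B1–B2, B1–B3, B1–B4

Every bag has size at most 4, so the width is 4 − 1 = 3 and tw(G) ≤ 3. For the lower bound, the 4 vertices {a, d, f, g} are pairwise adjacent, and any tree decomposition puts a clique entirely inside one bag — forcing width ≥ 3. Therefore the treewidth is 3.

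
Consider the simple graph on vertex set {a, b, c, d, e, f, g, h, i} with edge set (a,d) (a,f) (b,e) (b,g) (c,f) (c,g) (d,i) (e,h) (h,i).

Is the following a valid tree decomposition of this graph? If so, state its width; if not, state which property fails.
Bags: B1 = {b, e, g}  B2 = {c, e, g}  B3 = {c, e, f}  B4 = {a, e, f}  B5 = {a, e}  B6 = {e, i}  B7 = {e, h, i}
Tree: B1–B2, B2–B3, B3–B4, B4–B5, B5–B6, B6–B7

A tree decomposition must satisfy three properties: every vertex lies in some bag; for every edge, both endpoints lie together in some bag; and for every vertex, the bags containing it form a connected subtree. Here vertex d appears in no bag, so the decomposition is invalid.

No — vertex d appears in no bag.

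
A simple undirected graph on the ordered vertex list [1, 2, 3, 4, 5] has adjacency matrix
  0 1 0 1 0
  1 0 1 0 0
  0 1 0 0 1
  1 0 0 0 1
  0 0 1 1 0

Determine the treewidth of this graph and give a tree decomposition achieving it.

Treewidth 2.
Bags: B1 = {3, 4, 5}  B2 = {1, 3, 4}  B3 = {1, 2, 3}
Tree: B1–B2, B2–B3

Each bag holds 3 vertices, so the decomposition has width 2, which upper-bounds the treewidth. For the lower bound, G contains the cycle 3–5–4–1–2–3, so G is not a forest; only forests have treewidth ≤ 1, hence tw(G) ≥ 2. Combining the bounds, tw(G) = 2.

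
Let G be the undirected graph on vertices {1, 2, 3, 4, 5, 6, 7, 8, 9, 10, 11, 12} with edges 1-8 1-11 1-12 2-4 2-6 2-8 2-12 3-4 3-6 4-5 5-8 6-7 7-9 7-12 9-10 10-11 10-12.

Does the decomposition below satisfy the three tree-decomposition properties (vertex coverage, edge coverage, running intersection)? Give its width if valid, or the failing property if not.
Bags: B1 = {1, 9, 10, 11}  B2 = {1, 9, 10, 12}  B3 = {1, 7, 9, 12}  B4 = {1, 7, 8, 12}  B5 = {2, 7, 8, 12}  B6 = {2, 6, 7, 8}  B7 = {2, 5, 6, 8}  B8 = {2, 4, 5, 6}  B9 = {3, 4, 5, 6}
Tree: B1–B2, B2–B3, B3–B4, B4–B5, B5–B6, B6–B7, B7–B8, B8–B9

Yes; width 3.

Checking the three conditions: (i) the bags cover all of {1, 2, 3, 4, 5, 6, 7, 8, 9, 10, 11, 12}; (ii) for each edge, some bag contains both endpoints; (iii) the bags containing any fixed vertex form a subtree. All hold, so the decomposition is valid with width 4 − 1 = 3.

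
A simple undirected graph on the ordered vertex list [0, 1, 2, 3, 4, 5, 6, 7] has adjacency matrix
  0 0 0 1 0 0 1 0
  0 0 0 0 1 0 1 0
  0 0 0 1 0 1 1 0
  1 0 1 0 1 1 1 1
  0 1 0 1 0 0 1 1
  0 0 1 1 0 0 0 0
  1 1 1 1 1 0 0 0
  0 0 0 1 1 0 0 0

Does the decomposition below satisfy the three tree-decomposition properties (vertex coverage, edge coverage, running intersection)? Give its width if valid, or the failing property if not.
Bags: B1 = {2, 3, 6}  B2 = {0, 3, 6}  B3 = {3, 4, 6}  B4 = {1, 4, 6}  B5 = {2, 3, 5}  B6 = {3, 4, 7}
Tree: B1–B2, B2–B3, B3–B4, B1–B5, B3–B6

Vertex coverage: the bags together contain {0, 1, 2, 3, 4, 5, 6, 7}, the full vertex set. Edge coverage: each edge of G has both endpoints in at least one bag. Running intersection: for every vertex, the bags containing it form a connected subtree. All three properties hold, so this is a valid tree decomposition of width max|bag| − 1 = 2, and hence tw(G) ≤ 2.

Yes; width 2.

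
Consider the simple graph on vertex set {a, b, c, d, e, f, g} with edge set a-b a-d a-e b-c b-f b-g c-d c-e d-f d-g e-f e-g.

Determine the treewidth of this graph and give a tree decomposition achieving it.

Every bag has size at most 4, so the width is 4 − 1 = 3 and tw(G) ≤ 3. For the lower bound: the 4 vertex sets {c,e}, {b,f}, {d}, {g} are disjoint, each induces a connected subgraph, and every pair is joined by at least one edge of G. Contracting each set to a single vertex therefore yields K_{4} as a minor, and since treewidth is minor-monotone, tw(G) ≥ tw(K_{4}) = 3. Therefore the treewidth is 3.

Treewidth 3.
One optimal decomposition is:
Bags: B1 = {b, c, d, e}  B2 = {b, d, e, f}  B3 = {b, d, e, g}  B4 = {a, b, d, e}
Tree: B1–B2, B2–B3, B3–B4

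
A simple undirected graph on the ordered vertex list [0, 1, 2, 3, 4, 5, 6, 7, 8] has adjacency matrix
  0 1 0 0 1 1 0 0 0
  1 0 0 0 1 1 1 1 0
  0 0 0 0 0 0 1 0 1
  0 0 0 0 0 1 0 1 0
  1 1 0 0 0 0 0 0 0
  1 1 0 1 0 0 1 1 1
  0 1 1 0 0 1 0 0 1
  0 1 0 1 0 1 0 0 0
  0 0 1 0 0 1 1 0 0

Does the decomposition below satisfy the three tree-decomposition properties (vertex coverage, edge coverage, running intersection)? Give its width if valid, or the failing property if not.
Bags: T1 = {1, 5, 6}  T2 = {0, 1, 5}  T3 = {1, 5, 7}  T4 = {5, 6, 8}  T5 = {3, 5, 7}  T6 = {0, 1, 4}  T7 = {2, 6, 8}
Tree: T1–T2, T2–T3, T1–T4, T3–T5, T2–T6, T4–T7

Every vertex of G appears in some bag (union = {0, 1, 2, 3, 4, 5, 6, 7, 8}); every edge is covered by a bag; and for each vertex v the set of bags containing v is connected in the bag tree. The decomposition is therefore valid. The largest bag has 3 vertices, so the width is 2.

Yes; width 2.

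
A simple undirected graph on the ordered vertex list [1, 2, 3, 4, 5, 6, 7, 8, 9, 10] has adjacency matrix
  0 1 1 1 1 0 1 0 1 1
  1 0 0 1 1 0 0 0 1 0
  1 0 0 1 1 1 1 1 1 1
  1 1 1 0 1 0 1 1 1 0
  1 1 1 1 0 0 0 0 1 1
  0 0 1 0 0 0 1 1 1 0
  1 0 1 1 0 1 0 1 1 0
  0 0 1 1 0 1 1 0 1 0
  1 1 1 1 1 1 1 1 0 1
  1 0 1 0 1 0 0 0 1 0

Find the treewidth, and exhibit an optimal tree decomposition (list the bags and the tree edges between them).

The largest bag has 5 vertices, giving width 4; this decomposition certifies tw(G) ≤ 4. For the lower bound, the 5 vertices {1, 2, 4, 5, 9} are pairwise adjacent, and any tree decomposition puts a clique entirely inside one bag — forcing width ≥ 4. Combining the bounds, tw(G) = 4.

Treewidth 4.
One such decomposition:
Bags: B1 = {1, 2, 4, 5, 9}  B2 = {1, 3, 4, 5, 9}  B3 = {1, 3, 4, 7, 9}  B4 = {3, 4, 7, 8, 9}  B5 = {1, 3, 5, 9, 10}  B6 = {3, 6, 7, 8, 9}
Tree: B1–B2, B2–B3, B3–B4, B2–B5, B4–B6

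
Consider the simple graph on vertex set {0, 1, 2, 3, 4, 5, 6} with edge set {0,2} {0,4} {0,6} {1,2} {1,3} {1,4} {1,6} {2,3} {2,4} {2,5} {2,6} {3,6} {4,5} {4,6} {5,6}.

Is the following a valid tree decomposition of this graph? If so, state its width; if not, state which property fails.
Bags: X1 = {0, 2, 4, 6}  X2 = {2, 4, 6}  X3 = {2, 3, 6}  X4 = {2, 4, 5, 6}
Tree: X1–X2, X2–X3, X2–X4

No — vertex 1 appears in no bag.

A tree decomposition must satisfy three properties: every vertex lies in some bag; for every edge, both endpoints lie together in some bag; and for every vertex, the bags containing it form a connected subtree. Here vertex 1 appears in no bag, so the decomposition is invalid.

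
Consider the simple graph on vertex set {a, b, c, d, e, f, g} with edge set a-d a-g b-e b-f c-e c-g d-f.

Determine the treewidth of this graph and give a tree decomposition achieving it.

Each bag holds 3 vertices, so the decomposition has width 2, which upper-bounds the treewidth. Since e–b–f–d–a–g–c–e is a cycle in G, G is not acyclic. Forests are exactly the graphs of treewidth ≤ 1, so tw(G) ≥ 2. The upper and lower bounds meet at 2, so that is the treewidth.

Treewidth 2.
Bags: B1 = {b, e, f}  B2 = {d, e, f}  B3 = {a, d, e}  B4 = {a, e, g}  B5 = {c, e, g}
Tree: B1–B2, B2–B3, B3–B4, B4–B5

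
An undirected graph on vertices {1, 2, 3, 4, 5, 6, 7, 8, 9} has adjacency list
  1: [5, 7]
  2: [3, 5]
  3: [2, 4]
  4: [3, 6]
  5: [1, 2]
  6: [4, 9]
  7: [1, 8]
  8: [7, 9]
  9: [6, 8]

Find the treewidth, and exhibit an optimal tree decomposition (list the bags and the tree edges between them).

Treewidth 2.
One optimal decomposition is:
Bags: B1 = {2, 3, 4}  B2 = {2, 4, 5}  B3 = {1, 4, 5}  B4 = {1, 4, 7}  B5 = {4, 7, 8}  B6 = {4, 8, 9}  B7 = {4, 6, 9}
Tree: B1–B2, B2–B3, B3–B4, B4–B5, B5–B6, B6–B7

Every bag has size at most 3, so the width is 3 − 1 = 2 and tw(G) ≤ 2. Since 4–3–2–5–1–7–8–9–6–4 is a cycle in G, G is not acyclic. Forests are exactly the graphs of treewidth ≤ 1, so tw(G) ≥ 2. Combining the bounds, tw(G) = 2.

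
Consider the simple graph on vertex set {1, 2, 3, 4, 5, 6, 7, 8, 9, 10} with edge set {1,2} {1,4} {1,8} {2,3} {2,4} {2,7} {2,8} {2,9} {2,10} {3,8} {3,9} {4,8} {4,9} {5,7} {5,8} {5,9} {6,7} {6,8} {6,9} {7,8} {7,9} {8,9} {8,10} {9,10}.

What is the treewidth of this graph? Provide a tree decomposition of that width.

The largest bag has 4 vertices, giving width 3; this decomposition certifies tw(G) ≤ 3. On the other hand G contains the 4-clique {1, 2, 4, 8}. A clique must lie in a single bag of any decomposition, so no decomposition can have width below 3. The upper and lower bounds meet at 3, so that is the treewidth.

Treewidth 3.
One such decomposition:
Bags: B1 = {1, 2, 4, 8}  B2 = {2, 4, 8, 9}  B3 = {2, 7, 8, 9}  B4 = {5, 7, 8, 9}  B5 = {2, 3, 8, 9}  B6 = {2, 8, 9, 10}  B7 = {6, 7, 8, 9}
Tree: B1–B2, B2–B3, B3–B4, B2–B5, B2–B6, B3–B7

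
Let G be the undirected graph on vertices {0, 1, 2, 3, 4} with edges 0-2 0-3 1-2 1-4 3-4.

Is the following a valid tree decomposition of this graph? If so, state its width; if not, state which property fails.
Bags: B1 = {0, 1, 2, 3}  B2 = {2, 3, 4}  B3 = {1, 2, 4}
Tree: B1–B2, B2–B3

A tree decomposition must satisfy three properties: every vertex lies in some bag; for every edge, both endpoints lie together in some bag; and for every vertex, the bags containing it form a connected subtree. Here bags containing vertex 1 are not connected in the tree, so the decomposition is invalid.

No — bags containing vertex 1 are not connected in the tree.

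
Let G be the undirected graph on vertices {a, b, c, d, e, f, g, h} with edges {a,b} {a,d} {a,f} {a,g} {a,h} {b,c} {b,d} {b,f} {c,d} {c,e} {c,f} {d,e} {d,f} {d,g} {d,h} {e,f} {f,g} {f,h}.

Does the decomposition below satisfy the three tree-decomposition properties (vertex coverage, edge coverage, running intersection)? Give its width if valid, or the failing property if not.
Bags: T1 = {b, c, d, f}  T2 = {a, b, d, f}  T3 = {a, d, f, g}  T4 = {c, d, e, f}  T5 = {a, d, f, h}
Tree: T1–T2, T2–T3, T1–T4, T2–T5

Every vertex of G appears in some bag (union = {a, b, c, d, e, f, g, h}); every edge is covered by a bag; and for each vertex v the set of bags containing v is connected in the bag tree. The decomposition is therefore valid. The largest bag has 4 vertices, so the width is 3.

Yes; width 3.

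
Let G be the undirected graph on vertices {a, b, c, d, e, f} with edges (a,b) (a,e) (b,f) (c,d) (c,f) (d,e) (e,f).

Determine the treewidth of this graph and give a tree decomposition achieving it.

Treewidth 2.
One such decomposition:
Bags: B1 = {a, b, e}  B2 = {b, e, f}  B3 = {d, e, f}  B4 = {c, d, f}
Tree: B1–B2, B2–B3, B3–B4

Each bag holds 3 vertices, so the decomposition has width 2, which upper-bounds the treewidth. Since a–b–f–e–a is a cycle in G, G is not acyclic. Forests are exactly the graphs of treewidth ≤ 1, so tw(G) ≥ 2. The upper and lower bounds meet at 2, so that is the treewidth.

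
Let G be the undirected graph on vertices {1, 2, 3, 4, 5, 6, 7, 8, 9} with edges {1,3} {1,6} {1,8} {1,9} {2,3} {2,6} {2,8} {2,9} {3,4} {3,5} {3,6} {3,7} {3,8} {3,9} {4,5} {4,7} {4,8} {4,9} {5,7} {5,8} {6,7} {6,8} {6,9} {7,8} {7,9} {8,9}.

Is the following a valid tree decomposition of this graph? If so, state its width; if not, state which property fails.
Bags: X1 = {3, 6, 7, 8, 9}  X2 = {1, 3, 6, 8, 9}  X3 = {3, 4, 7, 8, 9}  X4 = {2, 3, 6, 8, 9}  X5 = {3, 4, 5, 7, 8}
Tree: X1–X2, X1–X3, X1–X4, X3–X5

Every vertex of G appears in some bag (union = {1, 2, 3, 4, 5, 6, 7, 8, 9}); every edge is covered by a bag; and for each vertex v the set of bags containing v is connected in the bag tree. The decomposition is therefore valid. The largest bag has 5 vertices, so the width is 4.

Yes; width 4.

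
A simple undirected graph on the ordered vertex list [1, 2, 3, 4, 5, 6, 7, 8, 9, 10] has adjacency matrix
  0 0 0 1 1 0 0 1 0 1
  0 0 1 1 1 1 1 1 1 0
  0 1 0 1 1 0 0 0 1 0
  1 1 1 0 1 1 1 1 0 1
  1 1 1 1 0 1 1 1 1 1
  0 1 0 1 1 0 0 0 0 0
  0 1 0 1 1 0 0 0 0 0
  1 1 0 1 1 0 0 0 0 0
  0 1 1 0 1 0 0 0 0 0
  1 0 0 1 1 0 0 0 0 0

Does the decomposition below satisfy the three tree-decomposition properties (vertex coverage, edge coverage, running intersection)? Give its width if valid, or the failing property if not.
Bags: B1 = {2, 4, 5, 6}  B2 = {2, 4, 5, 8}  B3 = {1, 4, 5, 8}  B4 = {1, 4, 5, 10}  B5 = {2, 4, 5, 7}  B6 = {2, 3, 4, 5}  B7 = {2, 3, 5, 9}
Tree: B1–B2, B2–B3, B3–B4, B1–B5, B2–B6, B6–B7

Every vertex of G appears in some bag (union = {1, 2, 3, 4, 5, 6, 7, 8, 9, 10}); every edge is covered by a bag; and for each vertex v the set of bags containing v is connected in the bag tree. The decomposition is therefore valid. The largest bag has 4 vertices, so the width is 3.

Yes; width 3.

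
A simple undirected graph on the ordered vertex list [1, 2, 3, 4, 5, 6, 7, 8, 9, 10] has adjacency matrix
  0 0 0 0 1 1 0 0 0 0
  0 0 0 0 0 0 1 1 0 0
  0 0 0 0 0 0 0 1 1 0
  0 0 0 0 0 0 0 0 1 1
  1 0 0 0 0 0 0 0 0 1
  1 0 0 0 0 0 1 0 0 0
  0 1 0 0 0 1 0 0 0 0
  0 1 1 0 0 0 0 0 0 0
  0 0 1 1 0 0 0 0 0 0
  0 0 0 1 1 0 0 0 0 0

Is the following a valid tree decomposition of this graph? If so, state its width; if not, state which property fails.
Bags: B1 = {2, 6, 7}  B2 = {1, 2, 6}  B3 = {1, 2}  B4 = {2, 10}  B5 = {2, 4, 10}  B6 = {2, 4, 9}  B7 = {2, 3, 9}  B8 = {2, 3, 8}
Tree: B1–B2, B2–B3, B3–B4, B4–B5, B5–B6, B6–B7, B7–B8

No — vertex 5 appears in no bag.

A tree decomposition must satisfy three properties: every vertex lies in some bag; for every edge, both endpoints lie together in some bag; and for every vertex, the bags containing it form a connected subtree. Here vertex 5 appears in no bag, so the decomposition is invalid.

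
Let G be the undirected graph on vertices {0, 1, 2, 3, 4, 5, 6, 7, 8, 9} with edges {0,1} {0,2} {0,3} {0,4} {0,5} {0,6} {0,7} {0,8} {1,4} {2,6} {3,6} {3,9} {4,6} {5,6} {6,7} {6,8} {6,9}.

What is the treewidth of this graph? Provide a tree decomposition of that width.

Every bag has size at most 3, so the width is 3 − 1 = 2 and tw(G) ≤ 2. Conversely, {0, 1, 4} is a clique of size 3, and the vertices of any clique must share a bag in every tree decomposition; so some bag has ≥ 3 vertices and tw(G) ≥ 2. The upper and lower bounds meet at 2, so that is the treewidth.

Treewidth 2.
One such decomposition:
Bags: B1 = {0, 5, 6}  B2 = {0, 2, 6}  B3 = {0, 4, 6}  B4 = {0, 6, 7}  B5 = {0, 6, 8}  B6 = {0, 3, 6}  B7 = {3, 6, 9}  B8 = {0, 1, 4}
Tree: B1–B2, B2–B3, B1–B4, B3–B5, B5–B6, B6–B7, B3–B8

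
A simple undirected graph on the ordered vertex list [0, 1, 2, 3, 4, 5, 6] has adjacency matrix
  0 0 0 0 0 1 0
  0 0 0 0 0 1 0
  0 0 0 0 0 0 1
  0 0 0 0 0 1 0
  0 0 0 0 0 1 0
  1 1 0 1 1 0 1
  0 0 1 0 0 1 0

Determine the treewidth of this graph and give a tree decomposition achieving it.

Treewidth 1.
One such decomposition:
Bags: B1 = {0, 5}  B2 = {1, 5}  B3 = {3, 5}  B4 = {5, 6}  B5 = {2, 6}  B6 = {4, 5}
Tree: B1–B2, B2–B3, B3–B4, B4–B5, B1–B6

Every bag has size at most 2, so the width is 2 − 1 = 1 and tw(G) ≤ 1. Any graph with an edge has treewidth ≥ 1, and G has the edge 0–5. Therefore the treewidth is 1.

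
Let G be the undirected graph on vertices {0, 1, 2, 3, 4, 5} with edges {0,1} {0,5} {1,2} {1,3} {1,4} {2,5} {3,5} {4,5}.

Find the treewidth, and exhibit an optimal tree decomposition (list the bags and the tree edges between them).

Each bag holds 3 vertices, so the decomposition has width 2, which upper-bounds the treewidth. For the lower bound, G contains the cycle 5–2–1–0–5, so G is not a forest; only forests have treewidth ≤ 1, hence tw(G) ≥ 2. Combining the bounds, tw(G) = 2.

Treewidth 2.
One optimal decomposition is:
Bags: B1 = {1, 2, 5}  B2 = {0, 1, 5}  B3 = {1, 3, 5}  B4 = {1, 4, 5}
Tree: B1–B2, B2–B3, B3–B4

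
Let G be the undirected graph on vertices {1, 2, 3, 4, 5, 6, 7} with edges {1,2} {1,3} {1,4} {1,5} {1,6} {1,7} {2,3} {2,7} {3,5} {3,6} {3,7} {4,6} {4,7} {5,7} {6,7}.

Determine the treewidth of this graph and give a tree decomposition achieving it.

Each bag holds 4 vertices, so the decomposition has width 3, which upper-bounds the treewidth. For the lower bound, the 4 vertices {1, 2, 3, 7} are pairwise adjacent, and any tree decomposition puts a clique entirely inside one bag — forcing width ≥ 3. Combining the bounds, tw(G) = 3.

Treewidth 3.
One such decomposition:
Bags: B1 = {1, 3, 5, 7}  B2 = {1, 3, 6, 7}  B3 = {1, 4, 6, 7}  B4 = {1, 2, 3, 7}
Tree: B1–B2, B2–B3, B2–B4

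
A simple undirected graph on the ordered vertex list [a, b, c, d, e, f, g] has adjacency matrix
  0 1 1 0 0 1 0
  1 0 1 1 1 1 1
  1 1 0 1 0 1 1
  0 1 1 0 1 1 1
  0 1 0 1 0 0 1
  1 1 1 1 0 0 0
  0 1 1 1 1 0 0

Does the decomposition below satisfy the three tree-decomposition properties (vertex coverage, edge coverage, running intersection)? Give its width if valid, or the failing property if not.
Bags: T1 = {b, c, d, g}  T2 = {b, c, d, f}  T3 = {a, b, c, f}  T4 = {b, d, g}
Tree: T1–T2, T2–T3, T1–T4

No — vertex e appears in no bag.

A tree decomposition must satisfy three properties: every vertex lies in some bag; for every edge, both endpoints lie together in some bag; and for every vertex, the bags containing it form a connected subtree. Here vertex e appears in no bag, so the decomposition is invalid.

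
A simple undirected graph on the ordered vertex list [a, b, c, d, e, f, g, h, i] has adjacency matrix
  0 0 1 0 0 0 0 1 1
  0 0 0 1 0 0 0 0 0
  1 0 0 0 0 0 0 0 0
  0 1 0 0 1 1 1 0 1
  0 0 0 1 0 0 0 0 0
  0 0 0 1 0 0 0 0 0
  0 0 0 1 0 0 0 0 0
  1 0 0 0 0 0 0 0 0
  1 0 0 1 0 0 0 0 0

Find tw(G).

A width-1 tree decomposition is:
Bags: B1 = {d, g}  B2 = {d, i}  B3 = {a, i}  B4 = {b, d}  B5 = {a, c}  B6 = {d, f}  B7 = {a, h}  B8 = {d, e}
Tree: B1–B2, B2–B3, B1–B4, B3–B5, B2–B6, B3–B7, B1–B8
The largest bag has 2 vertices, giving width 1; this decomposition certifies tw(G) ≤ 1. Since G has at least one edge (e.g. g–d), it is not an edgeless graph, so tw(G) ≥ 1. Therefore the treewidth is 1.

1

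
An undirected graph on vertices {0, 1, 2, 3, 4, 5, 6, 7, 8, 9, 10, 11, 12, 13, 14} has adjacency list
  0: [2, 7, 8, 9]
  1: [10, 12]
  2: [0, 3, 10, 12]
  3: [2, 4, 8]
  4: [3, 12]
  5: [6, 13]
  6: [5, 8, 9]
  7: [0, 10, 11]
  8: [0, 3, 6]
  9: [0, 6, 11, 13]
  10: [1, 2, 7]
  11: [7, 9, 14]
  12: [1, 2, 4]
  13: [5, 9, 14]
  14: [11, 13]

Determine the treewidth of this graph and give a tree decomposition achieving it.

Treewidth 3.
One such decomposition:
Bags: B1 = {5, 11, 13, 14}  B2 = {5, 9, 11, 13}  B3 = {5, 6, 9, 11}  B4 = {6, 7, 9, 11}  B5 = {0, 6, 7, 9}  B6 = {0, 6, 7, 8}  B7 = {0, 7, 8, 10}  B8 = {0, 2, 8, 10}  B9 = {2, 3, 8, 10}  B10 = {1, 2, 3, 10}  B11 = {1, 2, 3, 12}  B12 = {1, 3, 4, 12}
Tree: B1–B2, B2–B3, B3–B4, B4–B5, B5–B6, B6–B7, B7–B8, B8–B9, B9–B10, B10–B11, B11–B12

Every bag has size at most 4, so the width is 4 − 1 = 3 and tw(G) ≤ 3. For the lower bound: the 4 vertex sets {5,13,14}, {11}, {9}, {0,6,7,8} are disjoint, each induces a connected subgraph, and every pair is joined by at least one edge of G. Contracting each set to a single vertex therefore yields K_{4} as a minor, and since treewidth is minor-monotone, tw(G) ≥ tw(K_{4}) = 3. Combining the bounds, tw(G) = 3.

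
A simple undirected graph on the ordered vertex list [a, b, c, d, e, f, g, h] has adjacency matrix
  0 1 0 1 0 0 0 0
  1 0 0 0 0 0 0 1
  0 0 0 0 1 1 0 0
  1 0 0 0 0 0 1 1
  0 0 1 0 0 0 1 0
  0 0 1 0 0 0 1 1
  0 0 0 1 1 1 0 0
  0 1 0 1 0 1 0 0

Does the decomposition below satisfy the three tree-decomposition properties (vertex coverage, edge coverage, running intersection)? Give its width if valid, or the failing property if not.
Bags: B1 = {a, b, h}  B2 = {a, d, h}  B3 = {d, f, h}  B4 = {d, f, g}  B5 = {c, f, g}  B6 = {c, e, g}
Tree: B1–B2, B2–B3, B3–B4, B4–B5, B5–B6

Yes; width 2.

Vertex coverage: the bags together contain {a, b, c, d, e, f, g, h}, the full vertex set. Edge coverage: each edge of G has both endpoints in at least one bag. Running intersection: for every vertex, the bags containing it form a connected subtree. All three properties hold, so this is a valid tree decomposition of width max|bag| − 1 = 2, and hence tw(G) ≤ 2.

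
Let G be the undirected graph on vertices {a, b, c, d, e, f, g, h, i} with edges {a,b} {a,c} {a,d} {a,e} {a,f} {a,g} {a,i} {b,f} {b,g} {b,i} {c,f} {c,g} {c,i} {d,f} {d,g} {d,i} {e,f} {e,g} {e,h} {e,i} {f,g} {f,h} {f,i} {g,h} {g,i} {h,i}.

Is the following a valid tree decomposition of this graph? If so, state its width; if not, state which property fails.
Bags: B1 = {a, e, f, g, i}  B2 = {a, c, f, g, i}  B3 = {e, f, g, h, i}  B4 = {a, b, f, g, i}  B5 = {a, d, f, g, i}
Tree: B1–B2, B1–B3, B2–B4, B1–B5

Yes; width 4.

Checking the three conditions: (i) the bags cover all of {a, b, c, d, e, f, g, h, i}; (ii) for each edge, some bag contains both endpoints; (iii) the bags containing any fixed vertex form a subtree. All hold, so the decomposition is valid with width 5 − 1 = 4.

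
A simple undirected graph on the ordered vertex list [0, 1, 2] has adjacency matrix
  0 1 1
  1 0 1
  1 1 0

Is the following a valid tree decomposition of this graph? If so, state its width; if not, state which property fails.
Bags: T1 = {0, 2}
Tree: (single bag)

No — vertex 1 appears in no bag.

A tree decomposition must satisfy three properties: every vertex lies in some bag; for every edge, both endpoints lie together in some bag; and for every vertex, the bags containing it form a connected subtree. Here vertex 1 appears in no bag, so the decomposition is invalid.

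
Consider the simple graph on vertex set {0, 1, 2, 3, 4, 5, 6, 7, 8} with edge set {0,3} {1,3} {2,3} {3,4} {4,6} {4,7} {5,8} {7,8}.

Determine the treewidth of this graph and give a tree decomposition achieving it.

Every bag has size at most 2, so the width is 2 − 1 = 1 and tw(G) ≤ 1. Any graph with an edge has treewidth ≥ 1, and G has the edge 4–7. Therefore the treewidth is 1.

Treewidth 1.
One such decomposition:
Bags: B1 = {4, 7}  B2 = {3, 4}  B3 = {2, 3}  B4 = {7, 8}  B5 = {5, 8}  B6 = {1, 3}  B7 = {0, 3}  B8 = {4, 6}
Tree: B1–B2, B2–B3, B1–B4, B4–B5, B2–B6, B6–B7, B2–B8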